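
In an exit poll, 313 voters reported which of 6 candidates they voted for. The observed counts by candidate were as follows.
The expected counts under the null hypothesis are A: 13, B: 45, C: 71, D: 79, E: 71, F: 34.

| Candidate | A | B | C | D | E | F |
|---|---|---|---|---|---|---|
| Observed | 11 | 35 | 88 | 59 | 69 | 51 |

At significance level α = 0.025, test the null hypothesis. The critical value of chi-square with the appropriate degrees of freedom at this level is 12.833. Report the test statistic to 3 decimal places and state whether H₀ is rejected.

cat         O        E   (O−E)²/E
A          11       13     0.3077
B          35       45     2.2222
C          88       71     4.0704
D          59       79     5.0633
E          69       71     0.0563
F          51       34     8.5000
Sum = 20.220
df = 5. Since 20.220 > 12.833, we reject H₀.

20.220; reject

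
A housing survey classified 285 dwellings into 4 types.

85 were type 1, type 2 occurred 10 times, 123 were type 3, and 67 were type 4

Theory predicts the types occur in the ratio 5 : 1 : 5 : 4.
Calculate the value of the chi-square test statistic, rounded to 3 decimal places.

14.634

Ratio total = 15. Expected counts: 285×5/15 = 95, 285×1/15 = 19, 285×5/15 = 95, 285×4/15 = 76.
type 1: (85 − 95)²/95 = 100/95 = 1.0526
type 2: (10 − 19)²/19 = 81/19 = 4.2632
type 3: (123 − 95)²/95 = 784/95 = 8.2526
type 4: (67 − 76)²/76 = 81/76 = 1.0658
Sum = 14.634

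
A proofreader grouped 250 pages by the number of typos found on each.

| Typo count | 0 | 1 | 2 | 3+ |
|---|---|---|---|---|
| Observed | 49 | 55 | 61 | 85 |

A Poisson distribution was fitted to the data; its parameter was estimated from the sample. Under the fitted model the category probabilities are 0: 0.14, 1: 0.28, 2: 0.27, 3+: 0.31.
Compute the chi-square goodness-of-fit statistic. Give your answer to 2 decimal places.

Expected counts E_i = n·p_i: 250×0.14 = 35, 250×0.28 = 70, 250×0.27 = 67.5, 250×0.31 = 77.5.
χ² = (49−35)²/35 + (55−70)²/70 + (61−67.5)²/67.5 + (85−77.5)²/77.5
   = 5.600 + 3.214 + 0.626 + 0.726
Sum = 10.17

10.17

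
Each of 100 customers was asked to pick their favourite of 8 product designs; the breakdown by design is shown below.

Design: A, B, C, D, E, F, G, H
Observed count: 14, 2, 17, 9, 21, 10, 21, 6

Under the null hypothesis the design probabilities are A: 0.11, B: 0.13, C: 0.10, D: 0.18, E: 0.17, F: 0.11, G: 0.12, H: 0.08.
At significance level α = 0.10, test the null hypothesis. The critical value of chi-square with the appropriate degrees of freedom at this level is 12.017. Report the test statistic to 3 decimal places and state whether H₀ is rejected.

Expected counts E_i = n·p_i: 100×0.11 = 11, 100×0.13 = 13, 100×0.10 = 10, 100×0.18 = 18, 100×0.17 = 17, 100×0.11 = 11, 100×0.12 = 12, 100×0.08 = 8.
χ² = (14−11)²/11 + (2−13)²/13 + (17−10)²/10 + (9−18)²/18 + (21−17)²/17 + (10−11)²/11 + (21−12)²/12 + (6−8)²/8
   = 0.8182 + 9.3077 + 4.9000 + 4.5000 + 0.9412 + 0.0909 + 6.7500 + 0.5000
Sum = 27.808
df = 7. Since 27.808 > 12.017, we reject H₀.

27.808; reject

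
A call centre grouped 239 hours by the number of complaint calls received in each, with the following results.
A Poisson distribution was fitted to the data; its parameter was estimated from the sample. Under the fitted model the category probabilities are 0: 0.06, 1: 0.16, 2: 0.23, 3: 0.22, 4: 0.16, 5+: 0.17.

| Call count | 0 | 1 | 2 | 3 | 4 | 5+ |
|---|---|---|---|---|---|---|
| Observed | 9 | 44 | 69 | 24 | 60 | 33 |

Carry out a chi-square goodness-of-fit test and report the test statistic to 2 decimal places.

35.79

Expected counts E_i = n·p_i: 239×0.06 = 14.34, 239×0.16 = 38.24, 239×0.23 = 54.97, 239×0.22 = 52.58, 239×0.16 = 38.24, 239×0.17 = 40.63.
cat         O        E   (O−E)²/E
0           9    14.34      1.989
1          44    38.24      0.868
2          69    54.97      3.581
3          24    52.58     15.535
4          60    38.24     12.382
5+         33    40.63      1.433
Sum = 35.79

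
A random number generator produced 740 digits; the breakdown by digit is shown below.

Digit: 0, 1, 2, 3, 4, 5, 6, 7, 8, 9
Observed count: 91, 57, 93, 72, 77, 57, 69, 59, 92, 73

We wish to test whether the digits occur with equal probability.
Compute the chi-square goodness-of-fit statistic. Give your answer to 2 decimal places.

Expected count for each of the 10 categories: 740/10 = 74.
cat         O        E   (O−E)²/E
0          91       74      3.905
1          57       74      3.905
2          93       74      4.878
3          72       74      0.054
4          77       74      0.122
5          57       74      3.905
6          69       74      0.338
7          59       74      3.041
8          92       74      4.378
9          73       74      0.014
Sum = 24.54

24.54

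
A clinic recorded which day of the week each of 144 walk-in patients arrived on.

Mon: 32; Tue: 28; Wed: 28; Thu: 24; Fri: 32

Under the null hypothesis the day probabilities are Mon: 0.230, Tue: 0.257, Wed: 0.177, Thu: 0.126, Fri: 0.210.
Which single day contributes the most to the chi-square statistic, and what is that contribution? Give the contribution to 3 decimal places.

Expected counts E_i = n·p_i: 144×0.230 = 33.12, 144×0.257 = 37.008, 144×0.177 = 25.488, 144×0.126 = 18.144, 144×0.210 = 30.24.
Mon: (32 − 33.12)²/33.12 = 1.2544/33.12 = 0.0379
Tue: (28 − 37.008)²/37.008 = 81.144064/37.008 = 2.1926
Wed: (28 − 25.488)²/25.488 = 6.310144/25.488 = 0.2476
Thu: (24 − 18.144)²/18.144 = 34.292736/18.144 = 1.8900
Fri: (32 − 30.24)²/30.24 = 3.0976/30.24 = 0.1024
The largest term is for Tue: 2.193.

Tue, 2.193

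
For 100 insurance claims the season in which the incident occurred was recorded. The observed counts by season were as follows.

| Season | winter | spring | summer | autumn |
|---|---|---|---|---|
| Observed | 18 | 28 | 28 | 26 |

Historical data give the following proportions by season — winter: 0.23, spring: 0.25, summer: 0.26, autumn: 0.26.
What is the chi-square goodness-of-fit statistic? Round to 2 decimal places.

1.60

Expected counts E_i = n·p_i: 100×0.23 = 23, 100×0.25 = 25, 100×0.26 = 26, 100×0.26 = 26.
cat         O        E   (O−E)²/E
winter     18       23      1.087
spring     28       25      0.360
summer     28       26      0.154
autumn     26       26      0.000
Sum = 1.60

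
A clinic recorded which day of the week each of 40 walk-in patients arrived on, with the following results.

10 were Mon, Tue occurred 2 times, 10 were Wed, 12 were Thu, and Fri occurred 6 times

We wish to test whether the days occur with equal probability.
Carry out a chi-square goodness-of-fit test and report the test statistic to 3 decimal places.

Under H₀ each category has probability 1/5, so each expected count is 40/5 = 8.
χ² = (10−8)²/8 + (2−8)²/8 + (10−8)²/8 + (12−8)²/8 + (6−8)²/8
   = 0.5000 + 4.5000 + 0.5000 + 2.0000 + 0.5000
Sum = 8.000

8.000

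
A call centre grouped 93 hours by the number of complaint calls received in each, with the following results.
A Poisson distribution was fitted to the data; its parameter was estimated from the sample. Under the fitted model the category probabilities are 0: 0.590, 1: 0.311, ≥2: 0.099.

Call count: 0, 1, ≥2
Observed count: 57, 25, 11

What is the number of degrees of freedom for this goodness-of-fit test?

There are k = 3 categories and 1 parameter estimated from the data, so df = 3 − 1 − 1 = 1.

1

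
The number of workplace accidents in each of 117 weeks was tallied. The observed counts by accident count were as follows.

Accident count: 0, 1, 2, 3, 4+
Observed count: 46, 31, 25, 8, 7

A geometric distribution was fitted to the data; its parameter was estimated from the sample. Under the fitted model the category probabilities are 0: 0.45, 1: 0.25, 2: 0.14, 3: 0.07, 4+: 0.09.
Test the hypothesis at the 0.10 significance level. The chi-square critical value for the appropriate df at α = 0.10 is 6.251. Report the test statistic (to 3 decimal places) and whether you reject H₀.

Expected counts E_i = n·p_i: 117×0.45 = 52.65, 117×0.25 = 29.25, 117×0.14 = 16.38, 117×0.07 = 8.19, 117×0.09 = 10.53.
cat         O        E   (O−E)²/E
0          46    52.65     0.8399
1          31    29.25     0.1047
2          25    16.38     4.5363
3           8     8.19     0.0044
4+          7    10.53     1.1834
Sum = 6.669
df = 3. Since 6.669 > 6.251, we reject H₀.

6.669; reject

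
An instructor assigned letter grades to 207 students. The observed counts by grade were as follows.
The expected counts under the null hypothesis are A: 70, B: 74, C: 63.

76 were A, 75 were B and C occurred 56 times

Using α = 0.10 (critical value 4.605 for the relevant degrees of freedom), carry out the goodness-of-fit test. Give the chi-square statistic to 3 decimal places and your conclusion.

A: (76 − 70)²/70 = 36/70 = 0.5143
B: (75 − 74)²/74 = 1/74 = 0.0135
C: (56 − 63)²/63 = 49/63 = 0.7778
Sum = 1.306
df = 2. Since 1.306 < 4.605, we do not reject H₀.

1.306; do not reject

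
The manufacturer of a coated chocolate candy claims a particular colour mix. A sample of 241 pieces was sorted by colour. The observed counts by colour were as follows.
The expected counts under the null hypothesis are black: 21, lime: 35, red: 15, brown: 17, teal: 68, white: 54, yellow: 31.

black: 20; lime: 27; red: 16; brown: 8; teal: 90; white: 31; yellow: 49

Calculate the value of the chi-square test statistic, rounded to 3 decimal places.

34.073

χ² = (20−21)²/21 + (27−35)²/35 + (16−15)²/15 + (8−17)²/17 + (90−68)²/68 + (31−54)²/54 + (49−31)²/31
   = 0.0476 + 1.8286 + 0.0667 + 4.7647 + 7.1176 + 9.7963 + 10.4516
Sum = 34.073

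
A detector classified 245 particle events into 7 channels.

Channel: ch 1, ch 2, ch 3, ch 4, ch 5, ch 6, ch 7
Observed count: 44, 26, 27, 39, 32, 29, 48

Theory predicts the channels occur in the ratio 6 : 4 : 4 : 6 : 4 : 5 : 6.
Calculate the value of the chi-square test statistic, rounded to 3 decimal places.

2.945

Ratio total = 35. Expected counts: 245×6/35 = 42, 245×4/35 = 28, 245×4/35 = 28, 245×6/35 = 42, 245×4/35 = 28, 245×5/35 = 35, 245×6/35 = 42.
χ² = (44−42)²/42 + (26−28)²/28 + (27−28)²/28 + (39−42)²/42 + (32−28)²/28 + (29−35)²/35 + (48−42)²/42
   = 0.0952 + 0.1429 + 0.0357 + 0.2143 + 0.5714 + 1.0286 + 0.8571
Sum = 2.945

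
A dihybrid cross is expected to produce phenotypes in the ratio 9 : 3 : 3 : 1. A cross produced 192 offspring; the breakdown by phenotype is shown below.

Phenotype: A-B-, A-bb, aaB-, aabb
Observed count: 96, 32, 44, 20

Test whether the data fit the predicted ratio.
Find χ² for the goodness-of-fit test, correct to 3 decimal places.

Ratio total = 16. Expected counts: 192×9/16 = 108, 192×3/16 = 36, 192×3/16 = 36, 192×1/16 = 12.
A-B-: (96 − 108)²/108 = 144/108 = 1.3333
A-bb: (32 − 36)²/36 = 16/36 = 0.4444
aaB-: (44 − 36)²/36 = 64/36 = 1.7778
aabb: (20 − 12)²/12 = 64/12 = 5.3333
Sum = 8.889

8.889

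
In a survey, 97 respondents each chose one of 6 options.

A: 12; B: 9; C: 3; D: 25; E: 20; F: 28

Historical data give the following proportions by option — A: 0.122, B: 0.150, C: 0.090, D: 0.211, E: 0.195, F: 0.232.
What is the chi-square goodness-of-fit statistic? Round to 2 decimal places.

Expected counts E_i = n·p_i: 97×0.122 = 11.834, 97×0.150 = 14.55, 97×0.090 = 8.73, 97×0.211 = 20.467, 97×0.195 = 18.915, 97×0.232 = 22.504.
χ² = (12−11.834)²/11.834 + (9−14.55)²/14.55 + (3−8.73)²/8.73 + (25−20.467)²/20.467 + (20−18.915)²/18.915 + (28−22.504)²/22.504
   = 0.002 + 2.117 + 3.761 + 1.004 + 0.062 + 1.342
Sum = 8.29

8.29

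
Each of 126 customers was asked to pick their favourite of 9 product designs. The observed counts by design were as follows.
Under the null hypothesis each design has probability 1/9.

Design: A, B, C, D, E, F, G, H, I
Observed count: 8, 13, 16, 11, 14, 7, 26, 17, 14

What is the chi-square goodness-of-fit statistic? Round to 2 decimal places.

18.00

Expected count for each of the 9 categories: 126/9 = 14.
cat         O        E   (O−E)²/E
A           8       14      2.571
B          13       14      0.071
C          16       14      0.286
D          11       14      0.643
E          14       14      0.000
F           7       14      3.500
G          26       14     10.286
H          17       14      0.643
I          14       14      0.000
Sum = 18.00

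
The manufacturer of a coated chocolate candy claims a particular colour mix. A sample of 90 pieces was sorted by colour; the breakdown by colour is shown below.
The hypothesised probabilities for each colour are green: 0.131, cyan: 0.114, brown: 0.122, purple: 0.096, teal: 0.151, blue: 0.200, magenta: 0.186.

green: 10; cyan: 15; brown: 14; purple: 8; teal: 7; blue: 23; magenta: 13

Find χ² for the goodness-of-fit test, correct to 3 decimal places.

8.760

Expected counts E_i = n·p_i: 90×0.131 = 11.79, 90×0.114 = 10.26, 90×0.122 = 10.98, 90×0.096 = 8.64, 90×0.151 = 13.59, 90×0.200 = 18, 90×0.186 = 16.74.
green: (10 − 11.79)²/11.79 = 3.2041/11.79 = 0.2718
cyan: (15 − 10.26)²/10.26 = 22.4676/10.26 = 2.1898
brown: (14 − 10.98)²/10.98 = 9.1204/10.98 = 0.8306
purple: (8 − 8.64)²/8.64 = 0.4096/8.64 = 0.0474
teal: (7 − 13.59)²/13.59 = 43.4281/13.59 = 3.1956
blue: (23 − 18)²/18 = 25/18 = 1.3889
magenta: (13 − 16.74)²/16.74 = 13.9876/16.74 = 0.8356
Sum = 8.760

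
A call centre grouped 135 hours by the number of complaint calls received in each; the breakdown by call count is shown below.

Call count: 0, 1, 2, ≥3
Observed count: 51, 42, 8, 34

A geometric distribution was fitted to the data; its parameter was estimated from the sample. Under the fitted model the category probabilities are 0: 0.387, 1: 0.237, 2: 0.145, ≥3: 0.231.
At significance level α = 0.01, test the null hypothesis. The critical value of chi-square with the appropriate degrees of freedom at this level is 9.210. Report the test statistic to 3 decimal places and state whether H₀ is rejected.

10.257; reject

Expected counts E_i = n·p_i: 135×0.387 = 52.245, 135×0.237 = 31.995, 135×0.145 = 19.575, 135×0.231 = 31.185.
0: (51 − 52.245)²/52.245 = 1.550025/52.245 = 0.0297
1: (42 − 31.995)²/31.995 = 100.100025/31.995 = 3.1286
2: (8 − 19.575)²/19.575 = 133.980625/19.575 = 6.8445
≥3: (34 − 31.185)²/31.185 = 7.924225/31.185 = 0.2541
Sum = 10.257
df = 2. Since 10.257 > 9.210, we reject H₀.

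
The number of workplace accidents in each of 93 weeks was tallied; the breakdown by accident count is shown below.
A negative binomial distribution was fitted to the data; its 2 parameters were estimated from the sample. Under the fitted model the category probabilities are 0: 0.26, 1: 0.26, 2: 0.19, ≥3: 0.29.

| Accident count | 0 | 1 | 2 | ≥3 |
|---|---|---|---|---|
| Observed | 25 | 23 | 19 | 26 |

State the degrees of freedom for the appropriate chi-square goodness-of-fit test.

There are k = 4 categories and 2 parameters estimated from the data, so df = 4 − 1 − 2 = 1.

1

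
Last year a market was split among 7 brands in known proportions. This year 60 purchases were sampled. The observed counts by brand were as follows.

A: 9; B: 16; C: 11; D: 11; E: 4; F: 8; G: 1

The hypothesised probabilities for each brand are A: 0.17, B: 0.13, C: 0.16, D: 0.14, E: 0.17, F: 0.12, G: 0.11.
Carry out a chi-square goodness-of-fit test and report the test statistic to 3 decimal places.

18.380

Expected counts E_i = n·p_i: 60×0.17 = 10.2, 60×0.13 = 7.8, 60×0.16 = 9.6, 60×0.14 = 8.4, 60×0.17 = 10.2, 60×0.12 = 7.2, 60×0.11 = 6.6.
χ² = (9−10.2)²/10.2 + (16−7.8)²/7.8 + (11−9.6)²/9.6 + (11−8.4)²/8.4 + (4−10.2)²/10.2 + (8−7.2)²/7.2 + (1−6.6)²/6.6
   = 0.1412 + 8.6205 + 0.2042 + 0.8048 + 3.7686 + 0.0889 + 4.7515
Sum = 18.380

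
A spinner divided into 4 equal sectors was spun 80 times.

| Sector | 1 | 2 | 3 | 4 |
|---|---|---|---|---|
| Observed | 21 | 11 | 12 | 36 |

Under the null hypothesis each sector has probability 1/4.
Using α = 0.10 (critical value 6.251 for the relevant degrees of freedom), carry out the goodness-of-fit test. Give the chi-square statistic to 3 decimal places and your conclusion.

Expected count for each of the 4 categories: 80/4 = 20.
cat         O        E   (O−E)²/E
1          21       20     0.0500
2          11       20     4.0500
3          12       20     3.2000
4          36       20    12.8000
Sum = 20.100
df = 3. Since 20.100 > 6.251, we reject H₀.

20.100; reject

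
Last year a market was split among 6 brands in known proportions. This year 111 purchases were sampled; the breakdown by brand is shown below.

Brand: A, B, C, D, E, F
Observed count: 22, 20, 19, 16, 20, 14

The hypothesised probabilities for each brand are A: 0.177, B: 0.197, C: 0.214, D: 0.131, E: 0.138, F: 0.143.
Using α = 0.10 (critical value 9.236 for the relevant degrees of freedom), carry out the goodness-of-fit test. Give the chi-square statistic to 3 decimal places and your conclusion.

3.191; do not reject

Expected counts E_i = n·p_i: 111×0.177 = 19.647, 111×0.197 = 21.867, 111×0.214 = 23.754, 111×0.131 = 14.541, 111×0.138 = 15.318, 111×0.143 = 15.873.
A: (22 − 19.647)²/19.647 = 5.536609/19.647 = 0.2818
B: (20 − 21.867)²/21.867 = 3.485689/21.867 = 0.1594
C: (19 − 23.754)²/23.754 = 22.600516/23.754 = 0.9514
D: (16 − 14.541)²/14.541 = 2.128681/14.541 = 0.1464
E: (20 − 15.318)²/15.318 = 21.921124/15.318 = 1.4311
F: (14 − 15.873)²/15.873 = 3.508129/15.873 = 0.2210
Sum = 3.191
df = 5. Since 3.191 < 9.236, we do not reject H₀.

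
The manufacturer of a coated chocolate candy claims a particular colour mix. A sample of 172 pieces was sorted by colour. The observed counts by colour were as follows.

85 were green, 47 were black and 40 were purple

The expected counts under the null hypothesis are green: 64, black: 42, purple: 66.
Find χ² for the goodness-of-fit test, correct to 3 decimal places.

17.728

green: (85 − 64)²/64 = 441/64 = 6.8906
black: (47 − 42)²/42 = 25/42 = 0.5952
purple: (40 − 66)²/66 = 676/66 = 10.2424
Sum = 17.728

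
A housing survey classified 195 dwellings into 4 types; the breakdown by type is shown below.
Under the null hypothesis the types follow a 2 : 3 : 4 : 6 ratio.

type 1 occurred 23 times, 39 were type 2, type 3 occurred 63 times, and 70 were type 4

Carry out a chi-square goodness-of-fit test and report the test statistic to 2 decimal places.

3.49

Ratio total = 15. Expected counts: 195×2/15 = 26, 195×3/15 = 39, 195×4/15 = 52, 195×6/15 = 78.
type 1: (23 − 26)²/26 = 9/26 = 0.346
type 2: (39 − 39)²/39 = 0/39 = 0.000
type 3: (63 − 52)²/52 = 121/52 = 2.327
type 4: (70 − 78)²/78 = 64/78 = 0.821
Sum = 3.49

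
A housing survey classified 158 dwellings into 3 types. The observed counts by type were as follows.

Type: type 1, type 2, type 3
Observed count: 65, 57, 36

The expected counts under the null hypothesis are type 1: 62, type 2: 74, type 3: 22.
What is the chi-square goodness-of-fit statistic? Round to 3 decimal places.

12.960

type 1: (65 − 62)²/62 = 9/62 = 0.1452
type 2: (57 − 74)²/74 = 289/74 = 3.9054
type 3: (36 − 22)²/22 = 196/22 = 8.9091
Sum = 12.960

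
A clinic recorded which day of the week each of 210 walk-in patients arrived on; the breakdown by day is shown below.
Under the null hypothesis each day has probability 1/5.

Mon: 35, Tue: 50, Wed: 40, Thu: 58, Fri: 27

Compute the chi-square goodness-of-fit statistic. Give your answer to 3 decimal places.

14.238

Under H₀ each category has probability 1/5, so each expected count is 210/5 = 42.
χ² = (35−42)²/42 + (50−42)²/42 + (40−42)²/42 + (58−42)²/42 + (27−42)²/42
   = 1.1667 + 1.5238 + 0.0952 + 6.0952 + 5.3571
Sum = 14.238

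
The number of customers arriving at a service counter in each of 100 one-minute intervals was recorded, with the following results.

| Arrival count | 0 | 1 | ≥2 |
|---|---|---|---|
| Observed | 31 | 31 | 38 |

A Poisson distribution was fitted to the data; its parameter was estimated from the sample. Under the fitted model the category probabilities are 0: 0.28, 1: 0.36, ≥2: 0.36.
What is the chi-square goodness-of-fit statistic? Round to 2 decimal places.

Expected counts E_i = n·p_i: 100×0.28 = 28, 100×0.36 = 36, 100×0.36 = 36.
0: (31 − 28)²/28 = 9/28 = 0.321
1: (31 − 36)²/36 = 25/36 = 0.694
≥2: (38 − 36)²/36 = 4/36 = 0.111
Sum = 1.13

1.13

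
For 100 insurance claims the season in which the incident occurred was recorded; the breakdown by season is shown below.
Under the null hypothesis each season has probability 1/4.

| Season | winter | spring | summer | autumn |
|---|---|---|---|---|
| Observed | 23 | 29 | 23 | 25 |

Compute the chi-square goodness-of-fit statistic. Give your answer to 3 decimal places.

Under H₀ each category has probability 1/4, so each expected count is 100/4 = 25.
winter: (23 − 25)²/25 = 4/25 = 0.1600
spring: (29 − 25)²/25 = 16/25 = 0.6400
summer: (23 − 25)²/25 = 4/25 = 0.1600
autumn: (25 − 25)²/25 = 0/25 = 0.0000
Sum = 0.960

0.960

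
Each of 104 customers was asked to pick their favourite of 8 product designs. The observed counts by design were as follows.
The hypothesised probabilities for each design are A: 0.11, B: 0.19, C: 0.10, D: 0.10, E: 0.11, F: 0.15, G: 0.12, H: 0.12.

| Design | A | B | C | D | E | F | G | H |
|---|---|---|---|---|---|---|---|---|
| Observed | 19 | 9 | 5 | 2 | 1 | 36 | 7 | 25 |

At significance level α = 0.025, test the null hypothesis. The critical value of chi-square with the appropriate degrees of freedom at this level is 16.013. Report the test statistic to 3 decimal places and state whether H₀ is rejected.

71.614; reject

Expected counts E_i = n·p_i: 104×0.11 = 11.44, 104×0.19 = 19.76, 104×0.10 = 10.4, 104×0.10 = 10.4, 104×0.11 = 11.44, 104×0.15 = 15.6, 104×0.12 = 12.48, 104×0.12 = 12.48.
cat         O        E   (O−E)²/E
A          19    11.44     4.9959
B           9    19.76     5.8592
C           5     10.4     2.8038
D           2     10.4     6.7846
E           1    11.44     9.5274
F          36     15.6    26.6769
G           7    12.48     2.4063
H          25    12.48    12.5601
Sum = 71.614
df = 7. Since 71.614 > 16.013, we reject H₀.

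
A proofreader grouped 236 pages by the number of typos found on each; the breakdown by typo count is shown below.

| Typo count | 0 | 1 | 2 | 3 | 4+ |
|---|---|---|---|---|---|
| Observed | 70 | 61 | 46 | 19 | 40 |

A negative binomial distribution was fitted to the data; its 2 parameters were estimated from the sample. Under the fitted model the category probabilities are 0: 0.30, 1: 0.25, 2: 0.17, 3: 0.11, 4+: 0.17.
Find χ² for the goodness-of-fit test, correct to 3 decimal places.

Expected counts E_i = n·p_i: 236×0.30 = 70.8, 236×0.25 = 59, 236×0.17 = 40.12, 236×0.11 = 25.96, 236×0.17 = 40.12.
0: (70 − 70.8)²/70.8 = 0.64/70.8 = 0.0090
1: (61 − 59)²/59 = 4/59 = 0.0678
2: (46 − 40.12)²/40.12 = 34.5744/40.12 = 0.8618
3: (19 − 25.96)²/25.96 = 48.4416/25.96 = 1.8660
4+: (40 − 40.12)²/40.12 = 0.0144/40.12 = 0.0004
Sum = 2.805

2.805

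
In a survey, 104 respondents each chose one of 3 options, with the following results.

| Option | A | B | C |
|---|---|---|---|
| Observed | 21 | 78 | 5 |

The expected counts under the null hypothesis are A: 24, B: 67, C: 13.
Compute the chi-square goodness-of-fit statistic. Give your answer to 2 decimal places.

A: (21 − 24)²/24 = 9/24 = 0.375
B: (78 − 67)²/67 = 121/67 = 1.806
C: (5 − 13)²/13 = 64/13 = 4.923
Sum = 7.10

7.10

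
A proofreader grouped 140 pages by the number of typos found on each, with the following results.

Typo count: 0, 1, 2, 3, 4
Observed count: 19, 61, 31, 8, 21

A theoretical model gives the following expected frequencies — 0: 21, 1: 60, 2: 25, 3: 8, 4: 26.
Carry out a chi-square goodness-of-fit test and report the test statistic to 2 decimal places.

2.61

0: (19 − 21)²/21 = 4/21 = 0.190
1: (61 − 60)²/60 = 1/60 = 0.017
2: (31 − 25)²/25 = 36/25 = 1.440
3: (8 − 8)²/8 = 0/8 = 0.000
4: (21 − 26)²/26 = 25/26 = 0.962
Sum = 2.61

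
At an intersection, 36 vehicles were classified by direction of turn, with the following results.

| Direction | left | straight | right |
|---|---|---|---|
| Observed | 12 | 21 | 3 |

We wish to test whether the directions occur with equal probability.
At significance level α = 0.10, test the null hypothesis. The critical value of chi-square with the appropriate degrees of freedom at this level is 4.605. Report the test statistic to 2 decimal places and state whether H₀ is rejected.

13.50; reject

Expected count for each of the 3 categories: 36/3 = 12.
χ² = (12−12)²/12 + (21−12)²/12 + (3−12)²/12
   = 0.000 + 6.750 + 6.750
Sum = 13.50
df = 2. Since 13.50 > 4.605, we reject H₀.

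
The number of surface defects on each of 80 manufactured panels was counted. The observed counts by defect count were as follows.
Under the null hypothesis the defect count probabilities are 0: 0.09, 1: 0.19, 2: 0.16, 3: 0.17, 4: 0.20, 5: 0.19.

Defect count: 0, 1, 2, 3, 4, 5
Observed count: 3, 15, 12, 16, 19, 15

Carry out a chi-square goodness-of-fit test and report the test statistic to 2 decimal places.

Expected counts E_i = n·p_i: 80×0.09 = 7.2, 80×0.19 = 15.2, 80×0.16 = 12.8, 80×0.17 = 13.6, 80×0.20 = 16, 80×0.19 = 15.2.
0: (3 − 7.2)²/7.2 = 17.64/7.2 = 2.450
1: (15 − 15.2)²/15.2 = 0.04/15.2 = 0.003
2: (12 − 12.8)²/12.8 = 0.64/12.8 = 0.050
3: (16 − 13.6)²/13.6 = 5.76/13.6 = 0.424
4: (19 − 16)²/16 = 9/16 = 0.563
5: (15 − 15.2)²/15.2 = 0.04/15.2 = 0.003
Sum = 3.49

3.49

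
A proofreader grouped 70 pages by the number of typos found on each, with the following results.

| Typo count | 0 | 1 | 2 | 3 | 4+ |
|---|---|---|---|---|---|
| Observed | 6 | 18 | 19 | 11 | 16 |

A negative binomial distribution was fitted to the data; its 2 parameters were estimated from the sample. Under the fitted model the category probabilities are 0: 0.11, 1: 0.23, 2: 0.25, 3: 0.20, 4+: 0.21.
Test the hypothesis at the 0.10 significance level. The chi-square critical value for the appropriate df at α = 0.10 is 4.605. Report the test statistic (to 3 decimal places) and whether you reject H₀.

1.486; do not reject

Expected counts E_i = n·p_i: 70×0.11 = 7.7, 70×0.23 = 16.1, 70×0.25 = 17.5, 70×0.20 = 14, 70×0.21 = 14.7.
0: (6 − 7.7)²/7.7 = 2.89/7.7 = 0.3753
1: (18 − 16.1)²/16.1 = 3.61/16.1 = 0.2242
2: (19 − 17.5)²/17.5 = 2.25/17.5 = 0.1286
3: (11 − 14)²/14 = 9/14 = 0.6429
4+: (16 − 14.7)²/14.7 = 1.69/14.7 = 0.1150
Sum = 1.486
df = 2. Since 1.486 < 4.605, we do not reject H₀.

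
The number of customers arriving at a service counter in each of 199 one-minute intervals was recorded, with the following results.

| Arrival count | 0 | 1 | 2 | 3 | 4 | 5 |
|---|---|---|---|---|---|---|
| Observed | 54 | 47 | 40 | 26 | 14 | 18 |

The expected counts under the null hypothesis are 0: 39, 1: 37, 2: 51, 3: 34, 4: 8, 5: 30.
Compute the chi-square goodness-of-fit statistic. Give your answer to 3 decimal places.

0: (54 − 39)²/39 = 225/39 = 5.7692
1: (47 − 37)²/37 = 100/37 = 2.7027
2: (40 − 51)²/51 = 121/51 = 2.3725
3: (26 − 34)²/34 = 64/34 = 1.8824
4: (14 − 8)²/8 = 36/8 = 4.5000
5: (18 − 30)²/30 = 144/30 = 4.8000
Sum = 22.027

22.027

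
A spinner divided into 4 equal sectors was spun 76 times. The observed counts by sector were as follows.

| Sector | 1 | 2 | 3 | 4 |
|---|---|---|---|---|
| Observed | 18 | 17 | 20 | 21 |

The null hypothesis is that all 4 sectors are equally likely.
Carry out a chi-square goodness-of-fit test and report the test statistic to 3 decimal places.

Expected count for each of the 4 categories: 76/4 = 19.
χ² = (18−19)²/19 + (17−19)²/19 + (20−19)²/19 + (21−19)²/19
   = 0.0526 + 0.2105 + 0.0526 + 0.2105
Sum = 0.526

0.526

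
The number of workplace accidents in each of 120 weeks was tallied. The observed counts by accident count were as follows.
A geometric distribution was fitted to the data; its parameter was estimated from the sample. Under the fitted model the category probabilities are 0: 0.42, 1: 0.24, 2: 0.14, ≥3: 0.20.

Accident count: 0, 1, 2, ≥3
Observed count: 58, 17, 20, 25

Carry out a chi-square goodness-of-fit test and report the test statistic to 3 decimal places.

Expected counts E_i = n·p_i: 120×0.42 = 50.4, 120×0.24 = 28.8, 120×0.14 = 16.8, 120×0.20 = 24.
χ² = (58−50.4)²/50.4 + (17−28.8)²/28.8 + (20−16.8)²/16.8 + (25−24)²/24
   = 1.1460 + 4.8347 + 0.6095 + 0.0417
Sum = 6.632

6.632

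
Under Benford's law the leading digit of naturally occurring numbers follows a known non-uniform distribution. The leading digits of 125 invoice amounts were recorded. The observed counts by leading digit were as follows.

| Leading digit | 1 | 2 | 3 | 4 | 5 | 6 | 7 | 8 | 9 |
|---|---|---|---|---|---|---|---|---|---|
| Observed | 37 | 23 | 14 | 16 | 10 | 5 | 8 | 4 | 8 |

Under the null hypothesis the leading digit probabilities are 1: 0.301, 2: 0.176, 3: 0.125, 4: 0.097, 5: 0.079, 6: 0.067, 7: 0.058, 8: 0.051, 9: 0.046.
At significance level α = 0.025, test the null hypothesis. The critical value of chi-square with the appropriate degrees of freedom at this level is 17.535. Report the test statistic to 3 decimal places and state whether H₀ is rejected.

Expected counts E_i = n·p_i: 125×0.301 = 37.625, 125×0.176 = 22, 125×0.125 = 15.625, 125×0.097 = 12.125, 125×0.079 = 9.875, 125×0.067 = 8.375, 125×0.058 = 7.25, 125×0.051 = 6.375, 125×0.046 = 5.75.
χ² = (37−37.625)²/37.625 + (23−22)²/22 + (14−15.625)²/15.625 + (16−12.125)²/12.125 + (10−9.875)²/9.875 + (5−8.375)²/8.375 + (8−7.25)²/7.25 + (4−6.375)²/6.375 + (8−5.75)²/5.75
   = 0.0104 + 0.0455 + 0.1690 + 1.2384 + 0.0016 + 1.3601 + 0.0776 + 0.8848 + 0.8804
Sum = 4.668
df = 8. Since 4.668 < 17.535, we do not reject H₀.

4.668; do not reject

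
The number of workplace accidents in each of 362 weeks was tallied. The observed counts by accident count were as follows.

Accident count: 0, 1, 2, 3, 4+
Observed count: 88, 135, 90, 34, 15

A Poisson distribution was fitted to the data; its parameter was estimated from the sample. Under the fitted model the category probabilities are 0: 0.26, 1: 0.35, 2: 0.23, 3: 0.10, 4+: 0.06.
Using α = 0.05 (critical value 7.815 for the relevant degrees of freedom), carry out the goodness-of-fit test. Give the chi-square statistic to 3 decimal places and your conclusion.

Expected counts E_i = n·p_i: 362×0.26 = 94.12, 362×0.35 = 126.7, 362×0.23 = 83.26, 362×0.10 = 36.2, 362×0.06 = 21.72.
χ² = (88−94.12)²/94.12 + (135−126.7)²/126.7 + (90−83.26)²/83.26 + (34−36.2)²/36.2 + (15−21.72)²/21.72
   = 0.3979 + 0.5437 + 0.5456 + 0.1337 + 2.0791
Sum = 3.700
df = 3. Since 3.700 < 7.815, we do not reject H₀.

3.700; do not reject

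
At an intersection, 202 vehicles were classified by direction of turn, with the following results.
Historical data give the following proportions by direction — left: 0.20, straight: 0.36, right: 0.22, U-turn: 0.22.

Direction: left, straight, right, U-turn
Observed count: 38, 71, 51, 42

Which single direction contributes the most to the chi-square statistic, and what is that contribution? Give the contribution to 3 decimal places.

Expected counts E_i = n·p_i: 202×0.20 = 40.4, 202×0.36 = 72.72, 202×0.22 = 44.44, 202×0.22 = 44.44.
cat           O        E   (O−E)²/E
left         38     40.4     0.1426
straight     71    72.72     0.0407
right        51    44.44     0.9684
U-turn       42    44.44     0.1340
The largest term is for right: 0.968.

right, 0.968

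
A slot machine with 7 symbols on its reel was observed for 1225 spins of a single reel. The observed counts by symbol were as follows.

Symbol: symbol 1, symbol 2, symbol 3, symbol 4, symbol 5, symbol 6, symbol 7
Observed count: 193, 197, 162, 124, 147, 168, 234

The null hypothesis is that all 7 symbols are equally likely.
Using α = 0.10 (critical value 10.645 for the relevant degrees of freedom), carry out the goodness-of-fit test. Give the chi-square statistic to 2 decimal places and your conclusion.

Under H₀ each category has probability 1/7, so each expected count is 1225/7 = 175.
cat           O        E   (O−E)²/E
symbol 1    193      175      1.851
symbol 2    197      175      2.766
symbol 3    162      175      0.966
symbol 4    124      175     14.863
symbol 5    147      175      4.480
symbol 6    168      175      0.280
symbol 7    234      175     19.891
Sum = 45.10
df = 6. Since 45.10 > 10.645, we reject H₀.

45.10; reject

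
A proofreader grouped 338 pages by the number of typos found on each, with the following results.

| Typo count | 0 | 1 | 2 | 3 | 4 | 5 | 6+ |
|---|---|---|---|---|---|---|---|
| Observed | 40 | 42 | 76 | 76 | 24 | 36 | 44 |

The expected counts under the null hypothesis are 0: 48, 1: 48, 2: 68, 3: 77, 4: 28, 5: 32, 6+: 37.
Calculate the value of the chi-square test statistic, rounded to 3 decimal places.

5.433

χ² = (40−48)²/48 + (42−48)²/48 + (76−68)²/68 + (76−77)²/77 + (24−28)²/28 + (36−32)²/32 + (44−37)²/37
   = 1.3333 + 0.7500 + 0.9412 + 0.0130 + 0.5714 + 0.5000 + 1.3243
Sum = 5.433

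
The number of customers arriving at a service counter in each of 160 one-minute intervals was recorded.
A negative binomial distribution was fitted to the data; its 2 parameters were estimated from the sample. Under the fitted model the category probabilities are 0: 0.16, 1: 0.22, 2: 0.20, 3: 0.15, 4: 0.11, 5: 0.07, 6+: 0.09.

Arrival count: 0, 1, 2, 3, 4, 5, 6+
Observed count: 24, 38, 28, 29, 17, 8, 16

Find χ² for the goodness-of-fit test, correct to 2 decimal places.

Expected counts E_i = n·p_i: 160×0.16 = 25.6, 160×0.22 = 35.2, 160×0.20 = 32, 160×0.15 = 24, 160×0.11 = 17.6, 160×0.07 = 11.2, 160×0.09 = 14.4.
cat         O        E   (O−E)²/E
0          24     25.6      0.100
1          38     35.2      0.223
2          28       32      0.500
3          29       24      1.042
4          17     17.6      0.020
5           8     11.2      0.914
6+         16     14.4      0.178
Sum = 2.98

2.98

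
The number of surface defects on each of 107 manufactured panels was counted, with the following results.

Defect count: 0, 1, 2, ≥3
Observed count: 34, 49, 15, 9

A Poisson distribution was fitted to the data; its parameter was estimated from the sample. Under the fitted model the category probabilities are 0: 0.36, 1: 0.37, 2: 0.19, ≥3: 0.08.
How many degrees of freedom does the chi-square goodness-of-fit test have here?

There are k = 4 categories and 1 parameter estimated from the data, so df = 4 − 1 − 1 = 2.

2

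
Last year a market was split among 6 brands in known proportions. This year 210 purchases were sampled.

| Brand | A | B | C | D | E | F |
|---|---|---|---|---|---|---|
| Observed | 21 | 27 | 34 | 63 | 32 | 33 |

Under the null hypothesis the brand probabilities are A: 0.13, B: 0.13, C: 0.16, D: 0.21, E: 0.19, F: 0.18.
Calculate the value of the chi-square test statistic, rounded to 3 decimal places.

Expected counts E_i = n·p_i: 210×0.13 = 27.3, 210×0.13 = 27.3, 210×0.16 = 33.6, 210×0.21 = 44.1, 210×0.19 = 39.9, 210×0.18 = 37.8.
χ² = (21−27.3)²/27.3 + (27−27.3)²/27.3 + (34−33.6)²/33.6 + (63−44.1)²/44.1 + (32−39.9)²/39.9 + (33−37.8)²/37.8
   = 1.4538 + 0.0033 + 0.0048 + 8.1000 + 1.5642 + 0.6095
Sum = 11.736

11.736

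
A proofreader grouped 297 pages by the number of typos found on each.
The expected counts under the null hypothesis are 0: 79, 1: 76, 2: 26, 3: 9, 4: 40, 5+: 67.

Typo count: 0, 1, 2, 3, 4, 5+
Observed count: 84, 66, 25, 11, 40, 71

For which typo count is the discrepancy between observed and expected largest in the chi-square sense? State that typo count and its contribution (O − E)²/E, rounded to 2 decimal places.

1, 1.32

χ² = (84−79)²/79 + (66−76)²/76 + (25−26)²/26 + (11−9)²/9 + (40−40)²/40 + (71−67)²/67
   = 0.316 + 1.316 + 0.038 + 0.444 + 0.000 + 0.239
The largest term is for 1: 1.32.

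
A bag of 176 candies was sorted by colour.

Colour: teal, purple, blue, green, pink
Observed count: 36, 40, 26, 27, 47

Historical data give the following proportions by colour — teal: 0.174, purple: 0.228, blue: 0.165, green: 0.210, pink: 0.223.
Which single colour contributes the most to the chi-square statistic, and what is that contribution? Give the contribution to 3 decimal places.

green, 2.684

Expected counts E_i = n·p_i: 176×0.174 = 30.624, 176×0.228 = 40.128, 176×0.165 = 29.04, 176×0.210 = 36.96, 176×0.223 = 39.248.
χ² = (36−30.624)²/30.624 + (40−40.128)²/40.128 + (26−29.04)²/29.04 + (27−36.96)²/36.96 + (47−39.248)²/39.248
   = 0.9437 + 0.0004 + 0.3182 + 2.6840 + 1.5311
The largest term is for green: 2.684.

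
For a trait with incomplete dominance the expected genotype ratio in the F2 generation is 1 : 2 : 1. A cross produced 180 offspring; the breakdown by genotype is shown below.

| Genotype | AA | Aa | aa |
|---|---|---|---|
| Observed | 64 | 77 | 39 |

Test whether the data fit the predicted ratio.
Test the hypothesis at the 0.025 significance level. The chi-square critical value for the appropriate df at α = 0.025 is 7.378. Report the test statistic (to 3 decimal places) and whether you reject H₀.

10.700; reject

Ratio total = 4. Expected counts: 180×1/4 = 45, 180×2/4 = 90, 180×1/4 = 45.
AA: (64 − 45)²/45 = 361/45 = 8.0222
Aa: (77 − 90)²/90 = 169/90 = 1.8778
aa: (39 − 45)²/45 = 36/45 = 0.8000
Sum = 10.700
df = 2. Since 10.700 > 7.378, we reject H₀.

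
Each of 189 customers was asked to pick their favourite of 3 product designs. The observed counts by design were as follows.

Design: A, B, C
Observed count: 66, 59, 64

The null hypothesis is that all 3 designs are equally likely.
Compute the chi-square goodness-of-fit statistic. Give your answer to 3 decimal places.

Expected count for each of the 3 categories: 189/3 = 63.
χ² = (66−63)²/63 + (59−63)²/63 + (64−63)²/63
   = 0.1429 + 0.2540 + 0.0159
Sum = 0.413

0.413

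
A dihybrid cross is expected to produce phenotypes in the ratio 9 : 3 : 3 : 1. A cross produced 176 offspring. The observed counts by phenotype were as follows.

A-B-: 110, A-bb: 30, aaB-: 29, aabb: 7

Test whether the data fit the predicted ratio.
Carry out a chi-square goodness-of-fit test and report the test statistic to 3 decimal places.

Ratio total = 16. Expected counts: 176×9/16 = 99, 176×3/16 = 33, 176×3/16 = 33, 176×1/16 = 11.
A-B-: (110 − 99)²/99 = 121/99 = 1.2222
A-bb: (30 − 33)²/33 = 9/33 = 0.2727
aaB-: (29 − 33)²/33 = 16/33 = 0.4848
aabb: (7 − 11)²/11 = 16/11 = 1.4545
Sum = 3.434

3.434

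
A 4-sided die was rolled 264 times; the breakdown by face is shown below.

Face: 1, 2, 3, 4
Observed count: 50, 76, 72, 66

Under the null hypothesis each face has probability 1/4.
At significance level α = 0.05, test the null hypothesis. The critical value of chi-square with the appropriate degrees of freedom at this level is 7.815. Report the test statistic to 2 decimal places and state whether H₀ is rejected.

5.94; do not reject

Expected count for each of the 4 categories: 264/4 = 66.
cat         O        E   (O−E)²/E
1          50       66      3.879
2          76       66      1.515
3          72       66      0.545
4          66       66      0.000
Sum = 5.94
df = 3. Since 5.94 < 7.815, we do not reject H₀.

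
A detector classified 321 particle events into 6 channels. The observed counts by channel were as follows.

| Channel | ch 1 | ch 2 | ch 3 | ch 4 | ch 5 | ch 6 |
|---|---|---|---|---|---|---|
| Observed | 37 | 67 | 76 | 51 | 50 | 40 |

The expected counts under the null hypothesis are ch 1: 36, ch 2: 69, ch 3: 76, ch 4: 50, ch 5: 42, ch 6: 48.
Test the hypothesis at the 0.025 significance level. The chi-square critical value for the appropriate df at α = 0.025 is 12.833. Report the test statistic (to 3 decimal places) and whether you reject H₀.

χ² = (37−36)²/36 + (67−69)²/69 + (76−76)²/76 + (51−50)²/50 + (50−42)²/42 + (40−48)²/48
   = 0.0278 + 0.0580 + 0.0000 + 0.0200 + 1.5238 + 1.3333
Sum = 2.963
df = 5. Since 2.963 < 12.833, we do not reject H₀.

2.963; do not reject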